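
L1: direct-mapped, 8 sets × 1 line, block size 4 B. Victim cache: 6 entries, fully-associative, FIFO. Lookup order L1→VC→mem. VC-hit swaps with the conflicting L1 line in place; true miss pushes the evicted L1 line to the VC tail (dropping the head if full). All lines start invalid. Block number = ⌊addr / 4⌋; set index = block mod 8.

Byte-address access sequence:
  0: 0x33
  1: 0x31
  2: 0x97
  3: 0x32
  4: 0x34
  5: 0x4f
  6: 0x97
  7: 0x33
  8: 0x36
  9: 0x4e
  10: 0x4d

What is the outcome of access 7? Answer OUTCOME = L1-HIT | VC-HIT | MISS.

#0 0x33→b12/s4 MISS; vc=[]
#1 0x31→b12/s4 L1-HIT; vc=[]
#2 0x97→b37/s5 MISS; vc=[]
#3 0x32→b12/s4 L1-HIT; vc=[]
#4 0x34→b13/s5 MISS; vc=[37]
#5 0x4f→b19/s3 MISS; vc=[37]
#6 0x97→b37/s5 VC-HIT; vc=[13]
#7 0x33→b12/s4 L1-HIT; vc=[13]
#8 0x36→b13/s5 VC-HIT; vc=[37]
#9 0x4e→b19/s3 L1-HIT; vc=[37]
#10 0x4d→b19/s3 L1-HIT; vc=[37]

OUTCOME = L1-HIT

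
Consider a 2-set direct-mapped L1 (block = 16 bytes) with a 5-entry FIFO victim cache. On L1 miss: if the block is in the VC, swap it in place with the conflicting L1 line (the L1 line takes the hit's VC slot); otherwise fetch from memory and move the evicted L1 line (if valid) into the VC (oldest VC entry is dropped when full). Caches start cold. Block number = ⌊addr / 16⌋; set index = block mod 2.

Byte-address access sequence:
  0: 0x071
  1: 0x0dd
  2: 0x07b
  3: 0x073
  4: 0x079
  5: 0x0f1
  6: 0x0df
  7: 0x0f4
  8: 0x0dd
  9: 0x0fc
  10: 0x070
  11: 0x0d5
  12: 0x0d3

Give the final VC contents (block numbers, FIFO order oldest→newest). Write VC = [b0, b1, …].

VC = [7, 15]

0: 0x71 (blk 7, set 1) → MISS  vc=[]
1: 0xdd (blk 13, set 1) → MISS  vc=[7]
2: 0x7b (blk 7, set 1) → VC-HIT  vc=[13]
3: 0x73 (blk 7, set 1) → L1-HIT  vc=[13]
4: 0x79 (blk 7, set 1) → L1-HIT  vc=[13]
5: 0xf1 (blk 15, set 1) → MISS  vc=[13, 7]
6: 0xdf (blk 13, set 1) → VC-HIT  vc=[15, 7]
7: 0xf4 (blk 15, set 1) → VC-HIT  vc=[13, 7]
8: 0xdd (blk 13, set 1) → VC-HIT  vc=[15, 7]
9: 0xfc (blk 15, set 1) → VC-HIT  vc=[13, 7]
10: 0x70 (blk 7, set 1) → VC-HIT  vc=[13, 15]
11: 0xd5 (blk 13, set 1) → VC-HIT  vc=[7, 15]
12: 0xd3 (blk 13, set 1) → L1-HIT  vc=[7, 15]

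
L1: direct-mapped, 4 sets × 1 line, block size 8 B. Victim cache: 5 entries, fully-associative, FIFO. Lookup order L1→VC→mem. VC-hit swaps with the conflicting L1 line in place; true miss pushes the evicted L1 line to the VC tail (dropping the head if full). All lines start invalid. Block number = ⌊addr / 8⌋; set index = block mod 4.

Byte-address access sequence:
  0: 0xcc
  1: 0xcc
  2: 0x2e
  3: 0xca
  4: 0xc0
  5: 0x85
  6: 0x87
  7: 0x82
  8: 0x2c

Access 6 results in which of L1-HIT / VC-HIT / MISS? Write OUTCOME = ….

#0 0xcc→b25/s1 MISS; vc=[]
#1 0xcc→b25/s1 L1-HIT; vc=[]
#2 0x2e→b5/s1 MISS; vc=[25]
#3 0xca→b25/s1 VC-HIT; vc=[5]
#4 0xc0→b24/s0 MISS; vc=[5]
#5 0x85→b16/s0 MISS; vc=[5,24]
#6 0x87→b16/s0 L1-HIT; vc=[5,24]
#7 0x82→b16/s0 L1-HIT; vc=[5,24]
#8 0x2c→b5/s1 VC-HIT; vc=[25,24]

OUTCOME = L1-HIT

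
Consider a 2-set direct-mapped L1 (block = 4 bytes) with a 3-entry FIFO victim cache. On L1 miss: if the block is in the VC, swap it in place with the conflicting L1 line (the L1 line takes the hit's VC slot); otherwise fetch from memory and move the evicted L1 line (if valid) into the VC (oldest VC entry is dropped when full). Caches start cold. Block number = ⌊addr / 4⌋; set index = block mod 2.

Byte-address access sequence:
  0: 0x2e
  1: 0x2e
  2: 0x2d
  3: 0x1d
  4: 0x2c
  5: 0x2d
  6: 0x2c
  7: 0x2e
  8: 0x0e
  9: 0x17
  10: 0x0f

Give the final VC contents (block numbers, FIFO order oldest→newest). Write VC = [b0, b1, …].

VC = [7, 11, 5]

  [0] addr=0x2e blk=11 s=1: MISS | VC []
  [1] addr=0x2e blk=11 s=1: L1-HIT | VC []
  [2] addr=0x2d blk=11 s=1: L1-HIT | VC []
  [3] addr=0x1d blk=7 s=1: MISS | VC [11]
  [4] addr=0x2c blk=11 s=1: VC-HIT | VC [7]
  [5] addr=0x2d blk=11 s=1: L1-HIT | VC [7]
  [6] addr=0x2c blk=11 s=1: L1-HIT | VC [7]
  [7] addr=0x2e blk=11 s=1: L1-HIT | VC [7]
  [8] addr=0xe blk=3 s=1: MISS | VC [7, 11]
  [9] addr=0x17 blk=5 s=1: MISS | VC [7, 11, 3]
  [10] addr=0xf blk=3 s=1: VC-HIT | VC [7, 11, 5]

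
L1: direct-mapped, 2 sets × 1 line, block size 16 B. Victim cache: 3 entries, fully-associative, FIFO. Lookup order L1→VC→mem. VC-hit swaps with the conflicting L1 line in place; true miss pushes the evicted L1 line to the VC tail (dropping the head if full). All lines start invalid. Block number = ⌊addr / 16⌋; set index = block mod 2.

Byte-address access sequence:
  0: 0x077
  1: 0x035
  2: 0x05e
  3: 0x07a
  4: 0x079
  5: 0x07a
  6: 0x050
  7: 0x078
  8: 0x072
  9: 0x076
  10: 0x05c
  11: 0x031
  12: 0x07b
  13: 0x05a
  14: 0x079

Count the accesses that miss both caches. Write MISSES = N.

  [0] addr=0x77 blk=7 s=1: MISS | VC []
  [1] addr=0x35 blk=3 s=1: MISS | VC [7]
  [2] addr=0x5e blk=5 s=1: MISS | VC [7, 3]
  [3] addr=0x7a blk=7 s=1: VC-HIT | VC [5, 3]
  [4] addr=0x79 blk=7 s=1: L1-HIT | VC [5, 3]
  [5] addr=0x7a blk=7 s=1: L1-HIT | VC [5, 3]
  [6] addr=0x50 blk=5 s=1: VC-HIT | VC [7, 3]
  [7] addr=0x78 blk=7 s=1: VC-HIT | VC [5, 3]
  [8] addr=0x72 blk=7 s=1: L1-HIT | VC [5, 3]
  [9] addr=0x76 blk=7 s=1: L1-HIT | VC [5, 3]
  [10] addr=0x5c blk=5 s=1: VC-HIT | VC [7, 3]
  [11] addr=0x31 blk=3 s=1: VC-HIT | VC [7, 5]
  [12] addr=0x7b blk=7 s=1: VC-HIT | VC [3, 5]
  [13] addr=0x5a blk=5 s=1: VC-HIT | VC [3, 7]
  [14] addr=0x79 blk=7 s=1: VC-HIT | VC [3, 5]

MISSES = 3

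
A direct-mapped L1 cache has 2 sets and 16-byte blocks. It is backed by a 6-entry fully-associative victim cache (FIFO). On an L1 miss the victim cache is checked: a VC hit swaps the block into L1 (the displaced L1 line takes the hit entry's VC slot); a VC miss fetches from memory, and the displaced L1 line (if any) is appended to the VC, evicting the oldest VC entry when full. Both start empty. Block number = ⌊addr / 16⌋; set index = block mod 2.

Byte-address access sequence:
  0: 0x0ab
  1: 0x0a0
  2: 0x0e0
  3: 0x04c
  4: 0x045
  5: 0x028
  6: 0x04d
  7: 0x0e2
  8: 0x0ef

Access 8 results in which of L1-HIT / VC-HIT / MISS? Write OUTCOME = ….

  [0] addr=0xab blk=10 s=0: MISS | VC []
  [1] addr=0xa0 blk=10 s=0: L1-HIT | VC []
  [2] addr=0xe0 blk=14 s=0: MISS | VC [10]
  [3] addr=0x4c blk=4 s=0: MISS | VC [10, 14]
  [4] addr=0x45 blk=4 s=0: L1-HIT | VC [10, 14]
  [5] addr=0x28 blk=2 s=0: MISS | VC [10, 14, 4]
  [6] addr=0x4d blk=4 s=0: VC-HIT | VC [10, 14, 2]
  [7] addr=0xe2 blk=14 s=0: VC-HIT | VC [10, 4, 2]
  [8] addr=0xef blk=14 s=0: L1-HIT | VC [10, 4, 2]

OUTCOME = L1-HIT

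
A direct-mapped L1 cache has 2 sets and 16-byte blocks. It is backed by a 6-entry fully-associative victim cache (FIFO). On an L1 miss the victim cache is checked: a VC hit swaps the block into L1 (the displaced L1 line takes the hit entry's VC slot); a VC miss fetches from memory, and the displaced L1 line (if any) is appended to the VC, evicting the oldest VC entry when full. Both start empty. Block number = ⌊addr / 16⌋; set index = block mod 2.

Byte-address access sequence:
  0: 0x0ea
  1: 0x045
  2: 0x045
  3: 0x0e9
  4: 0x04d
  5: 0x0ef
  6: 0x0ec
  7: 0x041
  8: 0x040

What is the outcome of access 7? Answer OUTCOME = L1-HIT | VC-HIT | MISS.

  [0] addr=0xea blk=14 s=0: MISS | VC []
  [1] addr=0x45 blk=4 s=0: MISS | VC [14]
  [2] addr=0x45 blk=4 s=0: L1-HIT | VC [14]
  [3] addr=0xe9 blk=14 s=0: VC-HIT | VC [4]
  [4] addr=0x4d blk=4 s=0: VC-HIT | VC [14]
  [5] addr=0xef blk=14 s=0: VC-HIT | VC [4]
  [6] addr=0xec blk=14 s=0: L1-HIT | VC [4]
  [7] addr=0x41 blk=4 s=0: VC-HIT | VC [14]
  [8] addr=0x40 blk=4 s=0: L1-HIT | VC [14]

OUTCOME = VC-HIT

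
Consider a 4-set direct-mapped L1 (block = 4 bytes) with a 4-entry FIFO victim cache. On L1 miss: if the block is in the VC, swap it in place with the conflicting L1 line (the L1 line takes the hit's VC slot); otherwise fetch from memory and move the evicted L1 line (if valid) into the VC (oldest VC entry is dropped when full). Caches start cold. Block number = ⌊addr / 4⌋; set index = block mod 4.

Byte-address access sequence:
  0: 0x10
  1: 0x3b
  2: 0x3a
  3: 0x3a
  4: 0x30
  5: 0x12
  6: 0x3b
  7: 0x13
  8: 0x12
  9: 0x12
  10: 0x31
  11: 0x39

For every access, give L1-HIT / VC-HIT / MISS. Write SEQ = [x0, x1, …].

SEQ = [MISS, MISS, L1-HIT, L1-HIT, MISS, VC-HIT, L1-HIT, L1-HIT, L1-HIT, L1-HIT, VC-HIT, L1-HIT]

#0 0x10→b4/s0 MISS; vc=[]
#1 0x3b→b14/s2 MISS; vc=[]
#2 0x3a→b14/s2 L1-HIT; vc=[]
#3 0x3a→b14/s2 L1-HIT; vc=[]
#4 0x30→b12/s0 MISS; vc=[4]
#5 0x12→b4/s0 VC-HIT; vc=[12]
#6 0x3b→b14/s2 L1-HIT; vc=[12]
#7 0x13→b4/s0 L1-HIT; vc=[12]
#8 0x12→b4/s0 L1-HIT; vc=[12]
#9 0x12→b4/s0 L1-HIT; vc=[12]
#10 0x31→b12/s0 VC-HIT; vc=[4]
#11 0x39→b14/s2 L1-HIT; vc=[4]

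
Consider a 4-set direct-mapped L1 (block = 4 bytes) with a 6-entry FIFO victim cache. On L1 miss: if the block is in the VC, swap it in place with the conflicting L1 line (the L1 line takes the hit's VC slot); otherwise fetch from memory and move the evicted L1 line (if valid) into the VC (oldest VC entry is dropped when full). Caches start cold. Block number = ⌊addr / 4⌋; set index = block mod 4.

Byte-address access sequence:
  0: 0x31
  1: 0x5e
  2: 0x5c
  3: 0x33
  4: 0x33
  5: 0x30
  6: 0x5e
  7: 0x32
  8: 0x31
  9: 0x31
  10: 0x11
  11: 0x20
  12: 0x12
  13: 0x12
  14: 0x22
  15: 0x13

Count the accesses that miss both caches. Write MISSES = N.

#0 0x31→b12/s0 MISS; vc=[]
#1 0x5e→b23/s3 MISS; vc=[]
#2 0x5c→b23/s3 L1-HIT; vc=[]
#3 0x33→b12/s0 L1-HIT; vc=[]
#4 0x33→b12/s0 L1-HIT; vc=[]
#5 0x30→b12/s0 L1-HIT; vc=[]
#6 0x5e→b23/s3 L1-HIT; vc=[]
#7 0x32→b12/s0 L1-HIT; vc=[]
#8 0x31→b12/s0 L1-HIT; vc=[]
#9 0x31→b12/s0 L1-HIT; vc=[]
#10 0x11→b4/s0 MISS; vc=[12]
#11 0x20→b8/s0 MISS; vc=[12,4]
#12 0x12→b4/s0 VC-HIT; vc=[12,8]
#13 0x12→b4/s0 L1-HIT; vc=[12,8]
#14 0x22→b8/s0 VC-HIT; vc=[12,4]
#15 0x13→b4/s0 VC-HIT; vc=[12,8]

MISSES = 4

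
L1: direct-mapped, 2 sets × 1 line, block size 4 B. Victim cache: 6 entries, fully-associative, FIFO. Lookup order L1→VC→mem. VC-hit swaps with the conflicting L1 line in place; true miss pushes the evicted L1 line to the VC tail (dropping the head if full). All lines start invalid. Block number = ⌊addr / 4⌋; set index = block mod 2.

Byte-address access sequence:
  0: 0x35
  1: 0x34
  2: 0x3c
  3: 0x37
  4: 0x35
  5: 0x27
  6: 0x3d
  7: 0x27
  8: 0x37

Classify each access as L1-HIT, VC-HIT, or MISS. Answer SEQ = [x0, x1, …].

SEQ = [MISS, L1-HIT, MISS, VC-HIT, L1-HIT, MISS, VC-HIT, VC-HIT, VC-HIT]

  [0] addr=0x35 blk=13 s=1: MISS | VC []
  [1] addr=0x34 blk=13 s=1: L1-HIT | VC []
  [2] addr=0x3c blk=15 s=1: MISS | VC [13]
  [3] addr=0x37 blk=13 s=1: VC-HIT | VC [15]
  [4] addr=0x35 blk=13 s=1: L1-HIT | VC [15]
  [5] addr=0x27 blk=9 s=1: MISS | VC [15, 13]
  [6] addr=0x3d blk=15 s=1: VC-HIT | VC [9, 13]
  [7] addr=0x27 blk=9 s=1: VC-HIT | VC [15, 13]
  [8] addr=0x37 blk=13 s=1: VC-HIT | VC [15, 9]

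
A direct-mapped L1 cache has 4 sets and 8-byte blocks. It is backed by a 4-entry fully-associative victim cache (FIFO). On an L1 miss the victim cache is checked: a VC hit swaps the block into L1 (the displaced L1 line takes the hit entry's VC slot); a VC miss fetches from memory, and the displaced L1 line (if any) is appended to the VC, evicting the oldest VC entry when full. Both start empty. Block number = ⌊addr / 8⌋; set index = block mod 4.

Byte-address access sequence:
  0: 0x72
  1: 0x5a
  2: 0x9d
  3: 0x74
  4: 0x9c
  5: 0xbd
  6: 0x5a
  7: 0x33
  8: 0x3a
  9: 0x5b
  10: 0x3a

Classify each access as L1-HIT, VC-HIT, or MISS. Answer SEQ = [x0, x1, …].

SEQ = [MISS, MISS, MISS, L1-HIT, L1-HIT, MISS, VC-HIT, MISS, MISS, VC-HIT, VC-HIT]

0: 0x72 (blk 14, set 2) → MISS  vc=[]
1: 0x5a (blk 11, set 3) → MISS  vc=[]
2: 0x9d (blk 19, set 3) → MISS  vc=[11]
3: 0x74 (blk 14, set 2) → L1-HIT  vc=[11]
4: 0x9c (blk 19, set 3) → L1-HIT  vc=[11]
5: 0xbd (blk 23, set 3) → MISS  vc=[11, 19]
6: 0x5a (blk 11, set 3) → VC-HIT  vc=[23, 19]
7: 0x33 (blk 6, set 2) → MISS  vc=[23, 19, 14]
8: 0x3a (blk 7, set 3) → MISS  vc=[23, 19, 14, 11]
9: 0x5b (blk 11, set 3) → VC-HIT  vc=[23, 19, 14, 7]
10: 0x3a (blk 7, set 3) → VC-HIT  vc=[23, 19, 14, 11]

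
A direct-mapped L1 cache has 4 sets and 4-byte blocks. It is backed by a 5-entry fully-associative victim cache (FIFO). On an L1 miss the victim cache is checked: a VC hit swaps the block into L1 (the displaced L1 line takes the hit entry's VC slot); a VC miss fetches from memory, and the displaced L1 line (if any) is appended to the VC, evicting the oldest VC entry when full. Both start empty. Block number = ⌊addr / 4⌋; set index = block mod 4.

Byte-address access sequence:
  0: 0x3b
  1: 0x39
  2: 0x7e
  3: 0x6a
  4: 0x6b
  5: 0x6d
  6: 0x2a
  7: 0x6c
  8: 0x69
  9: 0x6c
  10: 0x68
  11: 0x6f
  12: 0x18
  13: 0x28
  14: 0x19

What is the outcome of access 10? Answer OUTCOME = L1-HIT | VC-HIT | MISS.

OUTCOME = L1-HIT

#0 0x3b→b14/s2 MISS; vc=[]
#1 0x39→b14/s2 L1-HIT; vc=[]
#2 0x7e→b31/s3 MISS; vc=[]
#3 0x6a→b26/s2 MISS; vc=[14]
#4 0x6b→b26/s2 L1-HIT; vc=[14]
#5 0x6d→b27/s3 MISS; vc=[14,31]
#6 0x2a→b10/s2 MISS; vc=[14,31,26]
#7 0x6c→b27/s3 L1-HIT; vc=[14,31,26]
#8 0x69→b26/s2 VC-HIT; vc=[14,31,10]
#9 0x6c→b27/s3 L1-HIT; vc=[14,31,10]
#10 0x68→b26/s2 L1-HIT; vc=[14,31,10]
#11 0x6f→b27/s3 L1-HIT; vc=[14,31,10]
#12 0x18→b6/s2 MISS; vc=[14,31,10,26]
#13 0x28→b10/s2 VC-HIT; vc=[14,31,6,26]
#14 0x19→b6/s2 VC-HIT; vc=[14,31,10,26]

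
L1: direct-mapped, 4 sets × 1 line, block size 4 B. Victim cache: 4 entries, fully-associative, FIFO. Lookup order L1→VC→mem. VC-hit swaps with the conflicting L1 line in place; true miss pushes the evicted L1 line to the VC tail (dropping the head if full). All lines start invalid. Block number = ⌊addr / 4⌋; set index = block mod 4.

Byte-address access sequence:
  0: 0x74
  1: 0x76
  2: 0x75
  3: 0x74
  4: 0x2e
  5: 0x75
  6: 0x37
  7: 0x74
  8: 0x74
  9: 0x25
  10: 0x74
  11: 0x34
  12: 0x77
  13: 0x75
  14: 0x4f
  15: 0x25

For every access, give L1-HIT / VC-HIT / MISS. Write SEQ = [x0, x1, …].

SEQ = [MISS, L1-HIT, L1-HIT, L1-HIT, MISS, L1-HIT, MISS, VC-HIT, L1-HIT, MISS, VC-HIT, VC-HIT, VC-HIT, L1-HIT, MISS, VC-HIT]

  [0] addr=0x74 blk=29 s=1: MISS | VC []
  [1] addr=0x76 blk=29 s=1: L1-HIT | VC []
  [2] addr=0x75 blk=29 s=1: L1-HIT | VC []
  [3] addr=0x74 blk=29 s=1: L1-HIT | VC []
  [4] addr=0x2e blk=11 s=3: MISS | VC []
  [5] addr=0x75 blk=29 s=1: L1-HIT | VC []
  [6] addr=0x37 blk=13 s=1: MISS | VC [29]
  [7] addr=0x74 blk=29 s=1: VC-HIT | VC [13]
  [8] addr=0x74 blk=29 s=1: L1-HIT | VC [13]
  [9] addr=0x25 blk=9 s=1: MISS | VC [13, 29]
  [10] addr=0x74 blk=29 s=1: VC-HIT | VC [13, 9]
  [11] addr=0x34 blk=13 s=1: VC-HIT | VC [29, 9]
  [12] addr=0x77 blk=29 s=1: VC-HIT | VC [13, 9]
  [13] addr=0x75 blk=29 s=1: L1-HIT | VC [13, 9]
  [14] addr=0x4f blk=19 s=3: MISS | VC [13, 9, 11]
  [15] addr=0x25 blk=9 s=1: VC-HIT | VC [13, 29, 11]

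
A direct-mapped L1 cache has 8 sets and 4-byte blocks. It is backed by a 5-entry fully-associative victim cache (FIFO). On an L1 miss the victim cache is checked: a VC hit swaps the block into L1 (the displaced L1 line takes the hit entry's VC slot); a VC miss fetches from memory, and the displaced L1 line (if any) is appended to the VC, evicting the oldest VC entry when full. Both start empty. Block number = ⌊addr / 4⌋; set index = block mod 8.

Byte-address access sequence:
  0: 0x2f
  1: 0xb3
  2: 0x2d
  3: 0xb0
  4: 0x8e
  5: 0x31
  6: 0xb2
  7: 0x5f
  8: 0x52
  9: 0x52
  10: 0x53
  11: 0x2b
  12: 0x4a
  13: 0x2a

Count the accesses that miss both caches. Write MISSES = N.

MISSES = 8

0: 0x2f (blk 11, set 3) → MISS  vc=[]
1: 0xb3 (blk 44, set 4) → MISS  vc=[]
2: 0x2d (blk 11, set 3) → L1-HIT  vc=[]
3: 0xb0 (blk 44, set 4) → L1-HIT  vc=[]
4: 0x8e (blk 35, set 3) → MISS  vc=[11]
5: 0x31 (blk 12, set 4) → MISS  vc=[11, 44]
6: 0xb2 (blk 44, set 4) → VC-HIT  vc=[11, 12]
7: 0x5f (blk 23, set 7) → MISS  vc=[11, 12]
8: 0x52 (blk 20, set 4) → MISS  vc=[11, 12, 44]
9: 0x52 (blk 20, set 4) → L1-HIT  vc=[11, 12, 44]
10: 0x53 (blk 20, set 4) → L1-HIT  vc=[11, 12, 44]
11: 0x2b (blk 10, set 2) → MISS  vc=[11, 12, 44]
12: 0x4a (blk 18, set 2) → MISS  vc=[11, 12, 44, 10]
13: 0x2a (blk 10, set 2) → VC-HIT  vc=[11, 12, 44, 18]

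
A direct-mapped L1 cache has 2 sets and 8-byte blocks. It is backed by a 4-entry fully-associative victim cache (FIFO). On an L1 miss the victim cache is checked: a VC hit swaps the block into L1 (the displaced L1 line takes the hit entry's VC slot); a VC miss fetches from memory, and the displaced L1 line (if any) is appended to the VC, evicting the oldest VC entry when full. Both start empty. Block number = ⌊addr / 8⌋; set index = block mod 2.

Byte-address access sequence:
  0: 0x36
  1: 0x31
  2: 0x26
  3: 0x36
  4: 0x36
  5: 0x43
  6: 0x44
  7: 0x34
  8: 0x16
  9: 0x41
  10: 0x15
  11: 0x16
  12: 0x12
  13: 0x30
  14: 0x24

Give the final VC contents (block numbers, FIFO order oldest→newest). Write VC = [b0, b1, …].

  [0] addr=0x36 blk=6 s=0: MISS | VC []
  [1] addr=0x31 blk=6 s=0: L1-HIT | VC []
  [2] addr=0x26 blk=4 s=0: MISS | VC [6]
  [3] addr=0x36 blk=6 s=0: VC-HIT | VC [4]
  [4] addr=0x36 blk=6 s=0: L1-HIT | VC [4]
  [5] addr=0x43 blk=8 s=0: MISS | VC [4, 6]
  [6] addr=0x44 blk=8 s=0: L1-HIT | VC [4, 6]
  [7] addr=0x34 blk=6 s=0: VC-HIT | VC [4, 8]
  [8] addr=0x16 blk=2 s=0: MISS | VC [4, 8, 6]
  [9] addr=0x41 blk=8 s=0: VC-HIT | VC [4, 2, 6]
  [10] addr=0x15 blk=2 s=0: VC-HIT | VC [4, 8, 6]
  [11] addr=0x16 blk=2 s=0: L1-HIT | VC [4, 8, 6]
  [12] addr=0x12 blk=2 s=0: L1-HIT | VC [4, 8, 6]
  [13] addr=0x30 blk=6 s=0: VC-HIT | VC [4, 8, 2]
  [14] addr=0x24 blk=4 s=0: VC-HIT | VC [6, 8, 2]

VC = [6, 8, 2]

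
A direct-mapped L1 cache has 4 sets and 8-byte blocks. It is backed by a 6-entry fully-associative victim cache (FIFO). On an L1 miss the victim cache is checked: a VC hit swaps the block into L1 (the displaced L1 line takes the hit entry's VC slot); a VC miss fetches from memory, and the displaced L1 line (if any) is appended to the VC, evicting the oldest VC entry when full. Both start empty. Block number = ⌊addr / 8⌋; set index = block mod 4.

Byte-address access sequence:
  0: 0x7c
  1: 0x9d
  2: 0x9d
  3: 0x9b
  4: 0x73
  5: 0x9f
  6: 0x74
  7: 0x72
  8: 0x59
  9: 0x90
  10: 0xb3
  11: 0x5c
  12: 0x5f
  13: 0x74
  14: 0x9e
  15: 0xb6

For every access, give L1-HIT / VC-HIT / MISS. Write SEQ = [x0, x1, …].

SEQ = [MISS, MISS, L1-HIT, L1-HIT, MISS, L1-HIT, L1-HIT, L1-HIT, MISS, MISS, MISS, L1-HIT, L1-HIT, VC-HIT, VC-HIT, VC-HIT]

0: 0x7c (blk 15, set 3) → MISS  vc=[]
1: 0x9d (blk 19, set 3) → MISS  vc=[15]
2: 0x9d (blk 19, set 3) → L1-HIT  vc=[15]
3: 0x9b (blk 19, set 3) → L1-HIT  vc=[15]
4: 0x73 (blk 14, set 2) → MISS  vc=[15]
5: 0x9f (blk 19, set 3) → L1-HIT  vc=[15]
6: 0x74 (blk 14, set 2) → L1-HIT  vc=[15]
7: 0x72 (blk 14, set 2) → L1-HIT  vc=[15]
8: 0x59 (blk 11, set 3) → MISS  vc=[15, 19]
9: 0x90 (blk 18, set 2) → MISS  vc=[15, 19, 14]
10: 0xb3 (blk 22, set 2) → MISS  vc=[15, 19, 14, 18]
11: 0x5c (blk 11, set 3) → L1-HIT  vc=[15, 19, 14, 18]
12: 0x5f (blk 11, set 3) → L1-HIT  vc=[15, 19, 14, 18]
13: 0x74 (blk 14, set 2) → VC-HIT  vc=[15, 19, 22, 18]
14: 0x9e (blk 19, set 3) → VC-HIT  vc=[15, 11, 22, 18]
15: 0xb6 (blk 22, set 2) → VC-HIT  vc=[15, 11, 14, 18]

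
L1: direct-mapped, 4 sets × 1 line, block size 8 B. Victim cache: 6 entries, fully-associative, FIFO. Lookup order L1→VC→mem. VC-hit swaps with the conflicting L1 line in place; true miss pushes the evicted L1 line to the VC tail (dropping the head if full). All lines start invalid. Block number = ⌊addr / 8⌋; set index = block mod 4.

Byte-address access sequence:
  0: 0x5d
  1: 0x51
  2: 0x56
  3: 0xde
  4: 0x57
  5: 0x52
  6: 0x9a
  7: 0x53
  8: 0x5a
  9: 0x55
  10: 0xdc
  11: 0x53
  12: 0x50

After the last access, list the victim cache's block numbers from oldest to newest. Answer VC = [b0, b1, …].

VC = [19, 11]

  [0] addr=0x5d blk=11 s=3: MISS | VC []
  [1] addr=0x51 blk=10 s=2: MISS | VC []
  [2] addr=0x56 blk=10 s=2: L1-HIT | VC []
  [3] addr=0xde blk=27 s=3: MISS | VC [11]
  [4] addr=0x57 blk=10 s=2: L1-HIT | VC [11]
  [5] addr=0x52 blk=10 s=2: L1-HIT | VC [11]
  [6] addr=0x9a blk=19 s=3: MISS | VC [11, 27]
  [7] addr=0x53 blk=10 s=2: L1-HIT | VC [11, 27]
  [8] addr=0x5a blk=11 s=3: VC-HIT | VC [19, 27]
  [9] addr=0x55 blk=10 s=2: L1-HIT | VC [19, 27]
  [10] addr=0xdc blk=27 s=3: VC-HIT | VC [19, 11]
  [11] addr=0x53 blk=10 s=2: L1-HIT | VC [19, 11]
  [12] addr=0x50 blk=10 s=2: L1-HIT | VC [19, 11]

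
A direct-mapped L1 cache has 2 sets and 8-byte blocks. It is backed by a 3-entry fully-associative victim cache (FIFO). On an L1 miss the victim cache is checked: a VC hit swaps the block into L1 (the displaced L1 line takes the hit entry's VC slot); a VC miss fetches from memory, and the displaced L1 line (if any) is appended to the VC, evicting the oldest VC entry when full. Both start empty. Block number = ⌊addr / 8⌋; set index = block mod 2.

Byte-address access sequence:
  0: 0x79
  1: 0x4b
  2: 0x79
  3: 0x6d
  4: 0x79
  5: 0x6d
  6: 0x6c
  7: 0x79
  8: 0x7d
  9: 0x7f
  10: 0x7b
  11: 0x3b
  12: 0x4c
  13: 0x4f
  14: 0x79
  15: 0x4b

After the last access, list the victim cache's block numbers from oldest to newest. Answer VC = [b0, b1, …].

0: 0x79 (blk 15, set 1) → MISS  vc=[]
1: 0x4b (blk 9, set 1) → MISS  vc=[15]
2: 0x79 (blk 15, set 1) → VC-HIT  vc=[9]
3: 0x6d (blk 13, set 1) → MISS  vc=[9, 15]
4: 0x79 (blk 15, set 1) → VC-HIT  vc=[9, 13]
5: 0x6d (blk 13, set 1) → VC-HIT  vc=[9, 15]
6: 0x6c (blk 13, set 1) → L1-HIT  vc=[9, 15]
7: 0x79 (blk 15, set 1) → VC-HIT  vc=[9, 13]
8: 0x7d (blk 15, set 1) → L1-HIT  vc=[9, 13]
9: 0x7f (blk 15, set 1) → L1-HIT  vc=[9, 13]
10: 0x7b (blk 15, set 1) → L1-HIT  vc=[9, 13]
11: 0x3b (blk 7, set 1) → MISS  vc=[9, 13, 15]
12: 0x4c (blk 9, set 1) → VC-HIT  vc=[7, 13, 15]
13: 0x4f (blk 9, set 1) → L1-HIT  vc=[7, 13, 15]
14: 0x79 (blk 15, set 1) → VC-HIT  vc=[7, 13, 9]
15: 0x4b (blk 9, set 1) → VC-HIT  vc=[7, 13, 15]

VC = [7, 13, 15]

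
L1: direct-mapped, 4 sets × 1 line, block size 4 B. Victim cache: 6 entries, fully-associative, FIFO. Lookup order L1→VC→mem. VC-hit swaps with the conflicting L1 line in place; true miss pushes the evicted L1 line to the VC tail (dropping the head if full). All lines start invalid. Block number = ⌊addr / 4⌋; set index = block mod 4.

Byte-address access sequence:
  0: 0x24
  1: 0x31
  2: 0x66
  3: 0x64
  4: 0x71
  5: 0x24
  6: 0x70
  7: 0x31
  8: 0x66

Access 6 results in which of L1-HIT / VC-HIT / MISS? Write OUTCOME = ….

#0 0x24→b9/s1 MISS; vc=[]
#1 0x31→b12/s0 MISS; vc=[]
#2 0x66→b25/s1 MISS; vc=[9]
#3 0x64→b25/s1 L1-HIT; vc=[9]
#4 0x71→b28/s0 MISS; vc=[9,12]
#5 0x24→b9/s1 VC-HIT; vc=[25,12]
#6 0x70→b28/s0 L1-HIT; vc=[25,12]
#7 0x31→b12/s0 VC-HIT; vc=[25,28]
#8 0x66→b25/s1 VC-HIT; vc=[9,28]

OUTCOME = L1-HIT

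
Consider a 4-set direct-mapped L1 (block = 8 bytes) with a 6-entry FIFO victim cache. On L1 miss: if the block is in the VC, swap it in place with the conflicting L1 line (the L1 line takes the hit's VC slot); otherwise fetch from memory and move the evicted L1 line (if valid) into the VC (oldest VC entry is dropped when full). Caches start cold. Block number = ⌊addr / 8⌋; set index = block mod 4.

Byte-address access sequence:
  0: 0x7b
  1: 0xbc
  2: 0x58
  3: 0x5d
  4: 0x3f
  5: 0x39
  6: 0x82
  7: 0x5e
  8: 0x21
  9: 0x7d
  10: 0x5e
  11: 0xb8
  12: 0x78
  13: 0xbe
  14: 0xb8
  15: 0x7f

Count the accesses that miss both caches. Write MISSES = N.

MISSES = 6

  [0] addr=0x7b blk=15 s=3: MISS | VC []
  [1] addr=0xbc blk=23 s=3: MISS | VC [15]
  [2] addr=0x58 blk=11 s=3: MISS | VC [15, 23]
  [3] addr=0x5d blk=11 s=3: L1-HIT | VC [15, 23]
  [4] addr=0x3f blk=7 s=3: MISS | VC [15, 23, 11]
  [5] addr=0x39 blk=7 s=3: L1-HIT | VC [15, 23, 11]
  [6] addr=0x82 blk=16 s=0: MISS | VC [15, 23, 11]
  [7] addr=0x5e blk=11 s=3: VC-HIT | VC [15, 23, 7]
  [8] addr=0x21 blk=4 s=0: MISS | VC [15, 23, 7, 16]
  [9] addr=0x7d blk=15 s=3: VC-HIT | VC [11, 23, 7, 16]
  [10] addr=0x5e blk=11 s=3: VC-HIT | VC [15, 23, 7, 16]
  [11] addr=0xb8 blk=23 s=3: VC-HIT | VC [15, 11, 7, 16]
  [12] addr=0x78 blk=15 s=3: VC-HIT | VC [23, 11, 7, 16]
  [13] addr=0xbe blk=23 s=3: VC-HIT | VC [15, 11, 7, 16]
  [14] addr=0xb8 blk=23 s=3: L1-HIT | VC [15, 11, 7, 16]
  [15] addr=0x7f blk=15 s=3: VC-HIT | VC [23, 11, 7, 16]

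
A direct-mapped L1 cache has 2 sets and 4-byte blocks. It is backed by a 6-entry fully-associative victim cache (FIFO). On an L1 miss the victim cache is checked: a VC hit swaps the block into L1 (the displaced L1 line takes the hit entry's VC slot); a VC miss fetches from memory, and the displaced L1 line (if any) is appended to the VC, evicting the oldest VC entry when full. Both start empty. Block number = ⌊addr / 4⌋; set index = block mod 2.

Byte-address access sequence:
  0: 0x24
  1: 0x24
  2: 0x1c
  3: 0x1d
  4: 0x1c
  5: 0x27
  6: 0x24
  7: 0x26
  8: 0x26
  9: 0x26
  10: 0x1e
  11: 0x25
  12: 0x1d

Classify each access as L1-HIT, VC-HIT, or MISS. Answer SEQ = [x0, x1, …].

SEQ = [MISS, L1-HIT, MISS, L1-HIT, L1-HIT, VC-HIT, L1-HIT, L1-HIT, L1-HIT, L1-HIT, VC-HIT, VC-HIT, VC-HIT]

0: 0x24 (blk 9, set 1) → MISS  vc=[]
1: 0x24 (blk 9, set 1) → L1-HIT  vc=[]
2: 0x1c (blk 7, set 1) → MISS  vc=[9]
3: 0x1d (blk 7, set 1) → L1-HIT  vc=[9]
4: 0x1c (blk 7, set 1) → L1-HIT  vc=[9]
5: 0x27 (blk 9, set 1) → VC-HIT  vc=[7]
6: 0x24 (blk 9, set 1) → L1-HIT  vc=[7]
7: 0x26 (blk 9, set 1) → L1-HIT  vc=[7]
8: 0x26 (blk 9, set 1) → L1-HIT  vc=[7]
9: 0x26 (blk 9, set 1) → L1-HIT  vc=[7]
10: 0x1e (blk 7, set 1) → VC-HIT  vc=[9]
11: 0x25 (blk 9, set 1) → VC-HIT  vc=[7]
12: 0x1d (blk 7, set 1) → VC-HIT  vc=[9]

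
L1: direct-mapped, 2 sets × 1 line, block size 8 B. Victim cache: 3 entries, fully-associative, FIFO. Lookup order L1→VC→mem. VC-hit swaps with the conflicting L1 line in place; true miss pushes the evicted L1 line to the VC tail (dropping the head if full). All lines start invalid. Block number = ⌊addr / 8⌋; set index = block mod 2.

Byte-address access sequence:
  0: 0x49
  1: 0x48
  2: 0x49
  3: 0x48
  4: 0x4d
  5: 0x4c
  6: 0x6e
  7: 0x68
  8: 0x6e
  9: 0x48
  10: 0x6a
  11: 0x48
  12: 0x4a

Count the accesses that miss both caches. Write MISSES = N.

MISSES = 2

#0 0x49→b9/s1 MISS; vc=[]
#1 0x48→b9/s1 L1-HIT; vc=[]
#2 0x49→b9/s1 L1-HIT; vc=[]
#3 0x48→b9/s1 L1-HIT; vc=[]
#4 0x4d→b9/s1 L1-HIT; vc=[]
#5 0x4c→b9/s1 L1-HIT; vc=[]
#6 0x6e→b13/s1 MISS; vc=[9]
#7 0x68→b13/s1 L1-HIT; vc=[9]
#8 0x6e→b13/s1 L1-HIT; vc=[9]
#9 0x48→b9/s1 VC-HIT; vc=[13]
#10 0x6a→b13/s1 VC-HIT; vc=[9]
#11 0x48→b9/s1 VC-HIT; vc=[13]
#12 0x4a→b9/s1 L1-HIT; vc=[13]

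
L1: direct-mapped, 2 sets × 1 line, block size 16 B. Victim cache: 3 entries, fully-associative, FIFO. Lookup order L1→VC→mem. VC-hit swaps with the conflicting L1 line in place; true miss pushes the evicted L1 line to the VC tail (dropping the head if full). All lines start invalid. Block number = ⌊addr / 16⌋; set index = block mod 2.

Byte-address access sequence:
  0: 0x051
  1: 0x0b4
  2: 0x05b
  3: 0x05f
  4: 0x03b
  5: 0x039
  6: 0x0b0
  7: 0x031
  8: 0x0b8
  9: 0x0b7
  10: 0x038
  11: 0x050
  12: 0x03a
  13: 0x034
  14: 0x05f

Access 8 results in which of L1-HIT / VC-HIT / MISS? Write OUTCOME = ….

OUTCOME = VC-HIT

0: 0x51 (blk 5, set 1) → MISS  vc=[]
1: 0xb4 (blk 11, set 1) → MISS  vc=[5]
2: 0x5b (blk 5, set 1) → VC-HIT  vc=[11]
3: 0x5f (blk 5, set 1) → L1-HIT  vc=[11]
4: 0x3b (blk 3, set 1) → MISS  vc=[11, 5]
5: 0x39 (blk 3, set 1) → L1-HIT  vc=[11, 5]
6: 0xb0 (blk 11, set 1) → VC-HIT  vc=[3, 5]
7: 0x31 (blk 3, set 1) → VC-HIT  vc=[11, 5]
8: 0xb8 (blk 11, set 1) → VC-HIT  vc=[3, 5]
9: 0xb7 (blk 11, set 1) → L1-HIT  vc=[3, 5]
10: 0x38 (blk 3, set 1) → VC-HIT  vc=[11, 5]
11: 0x50 (blk 5, set 1) → VC-HIT  vc=[11, 3]
12: 0x3a (blk 3, set 1) → VC-HIT  vc=[11, 5]
13: 0x34 (blk 3, set 1) → L1-HIT  vc=[11, 5]
14: 0x5f (blk 5, set 1) → VC-HIT  vc=[11, 3]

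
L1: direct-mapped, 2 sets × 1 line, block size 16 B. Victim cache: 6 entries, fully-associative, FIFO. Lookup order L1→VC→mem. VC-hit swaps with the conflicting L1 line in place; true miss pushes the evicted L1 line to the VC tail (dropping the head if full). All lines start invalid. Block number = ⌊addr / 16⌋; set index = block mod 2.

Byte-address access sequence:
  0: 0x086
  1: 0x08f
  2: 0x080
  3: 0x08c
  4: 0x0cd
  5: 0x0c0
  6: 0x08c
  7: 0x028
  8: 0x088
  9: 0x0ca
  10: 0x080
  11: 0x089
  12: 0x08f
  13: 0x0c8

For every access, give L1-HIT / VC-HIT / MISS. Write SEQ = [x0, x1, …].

SEQ = [MISS, L1-HIT, L1-HIT, L1-HIT, MISS, L1-HIT, VC-HIT, MISS, VC-HIT, VC-HIT, VC-HIT, L1-HIT, L1-HIT, VC-HIT]

0: 0x86 (blk 8, set 0) → MISS  vc=[]
1: 0x8f (blk 8, set 0) → L1-HIT  vc=[]
2: 0x80 (blk 8, set 0) → L1-HIT  vc=[]
3: 0x8c (blk 8, set 0) → L1-HIT  vc=[]
4: 0xcd (blk 12, set 0) → MISS  vc=[8]
5: 0xc0 (blk 12, set 0) → L1-HIT  vc=[8]
6: 0x8c (blk 8, set 0) → VC-HIT  vc=[12]
7: 0x28 (blk 2, set 0) → MISS  vc=[12, 8]
8: 0x88 (blk 8, set 0) → VC-HIT  vc=[12, 2]
9: 0xca (blk 12, set 0) → VC-HIT  vc=[8, 2]
10: 0x80 (blk 8, set 0) → VC-HIT  vc=[12, 2]
11: 0x89 (blk 8, set 0) → L1-HIT  vc=[12, 2]
12: 0x8f (blk 8, set 0) → L1-HIT  vc=[12, 2]
13: 0xc8 (blk 12, set 0) → VC-HIT  vc=[8, 2]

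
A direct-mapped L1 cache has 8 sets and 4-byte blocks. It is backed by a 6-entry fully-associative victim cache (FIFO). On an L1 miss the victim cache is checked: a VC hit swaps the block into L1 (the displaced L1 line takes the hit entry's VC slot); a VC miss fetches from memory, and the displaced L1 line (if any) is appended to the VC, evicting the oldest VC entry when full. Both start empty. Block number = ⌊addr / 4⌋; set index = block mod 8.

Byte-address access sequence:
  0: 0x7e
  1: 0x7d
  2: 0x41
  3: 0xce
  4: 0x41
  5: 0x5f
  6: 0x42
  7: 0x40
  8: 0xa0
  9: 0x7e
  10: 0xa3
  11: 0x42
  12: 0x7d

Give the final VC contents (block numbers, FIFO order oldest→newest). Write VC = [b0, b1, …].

VC = [23, 40]

0: 0x7e (blk 31, set 7) → MISS  vc=[]
1: 0x7d (blk 31, set 7) → L1-HIT  vc=[]
2: 0x41 (blk 16, set 0) → MISS  vc=[]
3: 0xce (blk 51, set 3) → MISS  vc=[]
4: 0x41 (blk 16, set 0) → L1-HIT  vc=[]
5: 0x5f (blk 23, set 7) → MISS  vc=[31]
6: 0x42 (blk 16, set 0) → L1-HIT  vc=[31]
7: 0x40 (blk 16, set 0) → L1-HIT  vc=[31]
8: 0xa0 (blk 40, set 0) → MISS  vc=[31, 16]
9: 0x7e (blk 31, set 7) → VC-HIT  vc=[23, 16]
10: 0xa3 (blk 40, set 0) → L1-HIT  vc=[23, 16]
11: 0x42 (blk 16, set 0) → VC-HIT  vc=[23, 40]
12: 0x7d (blk 31, set 7) → L1-HIT  vc=[23, 40]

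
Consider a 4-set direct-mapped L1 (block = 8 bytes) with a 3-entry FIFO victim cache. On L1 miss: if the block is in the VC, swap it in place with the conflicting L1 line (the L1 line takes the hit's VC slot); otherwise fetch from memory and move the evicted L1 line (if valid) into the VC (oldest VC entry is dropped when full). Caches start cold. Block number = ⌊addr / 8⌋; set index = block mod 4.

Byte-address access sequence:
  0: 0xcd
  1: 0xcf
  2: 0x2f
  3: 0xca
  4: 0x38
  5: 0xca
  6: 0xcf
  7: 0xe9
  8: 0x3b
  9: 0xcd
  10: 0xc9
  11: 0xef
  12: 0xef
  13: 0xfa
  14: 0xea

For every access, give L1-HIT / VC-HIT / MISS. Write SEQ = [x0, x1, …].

0: 0xcd (blk 25, set 1) → MISS  vc=[]
1: 0xcf (blk 25, set 1) → L1-HIT  vc=[]
2: 0x2f (blk 5, set 1) → MISS  vc=[25]
3: 0xca (blk 25, set 1) → VC-HIT  vc=[5]
4: 0x38 (blk 7, set 3) → MISS  vc=[5]
5: 0xca (blk 25, set 1) → L1-HIT  vc=[5]
6: 0xcf (blk 25, set 1) → L1-HIT  vc=[5]
7: 0xe9 (blk 29, set 1) → MISS  vc=[5, 25]
8: 0x3b (blk 7, set 3) → L1-HIT  vc=[5, 25]
9: 0xcd (blk 25, set 1) → VC-HIT  vc=[5, 29]
10: 0xc9 (blk 25, set 1) → L1-HIT  vc=[5, 29]
11: 0xef (blk 29, set 1) → VC-HIT  vc=[5, 25]
12: 0xef (blk 29, set 1) → L1-HIT  vc=[5, 25]
13: 0xfa (blk 31, set 3) → MISS  vc=[5, 25, 7]
14: 0xea (blk 29, set 1) → L1-HIT  vc=[5, 25, 7]

SEQ = [MISS, L1-HIT, MISS, VC-HIT, MISS, L1-HIT, L1-HIT, MISS, L1-HIT, VC-HIT, L1-HIT, VC-HIT, L1-HIT, MISS, L1-HIT]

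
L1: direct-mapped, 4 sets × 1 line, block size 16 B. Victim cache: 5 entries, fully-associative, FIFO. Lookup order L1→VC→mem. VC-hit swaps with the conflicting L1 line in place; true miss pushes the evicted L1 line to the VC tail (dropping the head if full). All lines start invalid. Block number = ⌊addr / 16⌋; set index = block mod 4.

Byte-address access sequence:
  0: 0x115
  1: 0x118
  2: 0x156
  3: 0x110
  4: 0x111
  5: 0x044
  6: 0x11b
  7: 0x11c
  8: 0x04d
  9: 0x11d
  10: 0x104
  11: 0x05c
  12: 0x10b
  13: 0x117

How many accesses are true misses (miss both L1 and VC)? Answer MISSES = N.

0: 0x115 (blk 17, set 1) → MISS  vc=[]
1: 0x118 (blk 17, set 1) → L1-HIT  vc=[]
2: 0x156 (blk 21, set 1) → MISS  vc=[17]
3: 0x110 (blk 17, set 1) → VC-HIT  vc=[21]
4: 0x111 (blk 17, set 1) → L1-HIT  vc=[21]
5: 0x44 (blk 4, set 0) → MISS  vc=[21]
6: 0x11b (blk 17, set 1) → L1-HIT  vc=[21]
7: 0x11c (blk 17, set 1) → L1-HIT  vc=[21]
8: 0x4d (blk 4, set 0) → L1-HIT  vc=[21]
9: 0x11d (blk 17, set 1) → L1-HIT  vc=[21]
10: 0x104 (blk 16, set 0) → MISS  vc=[21, 4]
11: 0x5c (blk 5, set 1) → MISS  vc=[21, 4, 17]
12: 0x10b (blk 16, set 0) → L1-HIT  vc=[21, 4, 17]
13: 0x117 (blk 17, set 1) → VC-HIT  vc=[21, 4, 5]

MISSES = 5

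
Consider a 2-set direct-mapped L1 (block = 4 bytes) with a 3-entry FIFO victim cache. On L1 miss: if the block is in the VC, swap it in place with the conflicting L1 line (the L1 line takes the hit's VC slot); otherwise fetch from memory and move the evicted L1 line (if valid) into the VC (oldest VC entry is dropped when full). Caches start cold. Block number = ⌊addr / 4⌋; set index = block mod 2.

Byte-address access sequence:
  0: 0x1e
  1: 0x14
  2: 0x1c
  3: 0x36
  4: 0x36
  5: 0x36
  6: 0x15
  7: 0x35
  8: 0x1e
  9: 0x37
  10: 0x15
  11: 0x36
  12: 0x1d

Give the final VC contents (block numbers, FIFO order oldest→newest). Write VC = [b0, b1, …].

VC = [5, 13]

  [0] addr=0x1e blk=7 s=1: MISS | VC []
  [1] addr=0x14 blk=5 s=1: MISS | VC [7]
  [2] addr=0x1c blk=7 s=1: VC-HIT | VC [5]
  [3] addr=0x36 blk=13 s=1: MISS | VC [5, 7]
  [4] addr=0x36 blk=13 s=1: L1-HIT | VC [5, 7]
  [5] addr=0x36 blk=13 s=1: L1-HIT | VC [5, 7]
  [6] addr=0x15 blk=5 s=1: VC-HIT | VC [13, 7]
  [7] addr=0x35 blk=13 s=1: VC-HIT | VC [5, 7]
  [8] addr=0x1e blk=7 s=1: VC-HIT | VC [5, 13]
  [9] addr=0x37 blk=13 s=1: VC-HIT | VC [5, 7]
  [10] addr=0x15 blk=5 s=1: VC-HIT | VC [13, 7]
  [11] addr=0x36 blk=13 s=1: VC-HIT | VC [5, 7]
  [12] addr=0x1d blk=7 s=1: VC-HIT | VC [5, 13]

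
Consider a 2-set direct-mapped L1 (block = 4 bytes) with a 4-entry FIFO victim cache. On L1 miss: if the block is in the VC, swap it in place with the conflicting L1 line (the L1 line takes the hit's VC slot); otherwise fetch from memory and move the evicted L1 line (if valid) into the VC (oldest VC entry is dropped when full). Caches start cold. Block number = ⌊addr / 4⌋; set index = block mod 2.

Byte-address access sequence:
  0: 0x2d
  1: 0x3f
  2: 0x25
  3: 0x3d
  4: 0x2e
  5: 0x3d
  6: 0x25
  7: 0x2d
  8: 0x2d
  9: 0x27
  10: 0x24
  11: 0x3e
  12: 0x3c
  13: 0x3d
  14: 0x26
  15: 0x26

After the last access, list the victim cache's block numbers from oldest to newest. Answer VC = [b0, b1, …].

VC = [11, 15]

  [0] addr=0x2d blk=11 s=1: MISS | VC []
  [1] addr=0x3f blk=15 s=1: MISS | VC [11]
  [2] addr=0x25 blk=9 s=1: MISS | VC [11, 15]
  [3] addr=0x3d blk=15 s=1: VC-HIT | VC [11, 9]
  [4] addr=0x2e blk=11 s=1: VC-HIT | VC [15, 9]
  [5] addr=0x3d blk=15 s=1: VC-HIT | VC [11, 9]
  [6] addr=0x25 blk=9 s=1: VC-HIT | VC [11, 15]
  [7] addr=0x2d blk=11 s=1: VC-HIT | VC [9, 15]
  [8] addr=0x2d blk=11 s=1: L1-HIT | VC [9, 15]
  [9] addr=0x27 blk=9 s=1: VC-HIT | VC [11, 15]
  [10] addr=0x24 blk=9 s=1: L1-HIT | VC [11, 15]
  [11] addr=0x3e blk=15 s=1: VC-HIT | VC [11, 9]
  [12] addr=0x3c blk=15 s=1: L1-HIT | VC [11, 9]
  [13] addr=0x3d blk=15 s=1: L1-HIT | VC [11, 9]
  [14] addr=0x26 blk=9 s=1: VC-HIT | VC [11, 15]
  [15] addr=0x26 blk=9 s=1: L1-HIT | VC [11, 15]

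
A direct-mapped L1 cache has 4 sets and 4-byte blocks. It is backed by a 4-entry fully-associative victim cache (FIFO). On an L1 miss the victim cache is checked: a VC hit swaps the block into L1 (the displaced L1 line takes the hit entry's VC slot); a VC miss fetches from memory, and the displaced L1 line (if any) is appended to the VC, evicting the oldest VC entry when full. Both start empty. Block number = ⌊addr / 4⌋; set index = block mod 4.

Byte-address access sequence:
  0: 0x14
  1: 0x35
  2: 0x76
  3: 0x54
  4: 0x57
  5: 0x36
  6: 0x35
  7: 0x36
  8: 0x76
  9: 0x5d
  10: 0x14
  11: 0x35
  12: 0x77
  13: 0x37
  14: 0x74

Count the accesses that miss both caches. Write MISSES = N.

#0 0x14→b5/s1 MISS; vc=[]
#1 0x35→b13/s1 MISS; vc=[5]
#2 0x76→b29/s1 MISS; vc=[5,13]
#3 0x54→b21/s1 MISS; vc=[5,13,29]
#4 0x57→b21/s1 L1-HIT; vc=[5,13,29]
#5 0x36→b13/s1 VC-HIT; vc=[5,21,29]
#6 0x35→b13/s1 L1-HIT; vc=[5,21,29]
#7 0x36→b13/s1 L1-HIT; vc=[5,21,29]
#8 0x76→b29/s1 VC-HIT; vc=[5,21,13]
#9 0x5d→b23/s3 MISS; vc=[5,21,13]
#10 0x14→b5/s1 VC-HIT; vc=[29,21,13]
#11 0x35→b13/s1 VC-HIT; vc=[29,21,5]
#12 0x77→b29/s1 VC-HIT; vc=[13,21,5]
#13 0x37→b13/s1 VC-HIT; vc=[29,21,5]
#14 0x74→b29/s1 VC-HIT; vc=[13,21,5]

MISSES = 5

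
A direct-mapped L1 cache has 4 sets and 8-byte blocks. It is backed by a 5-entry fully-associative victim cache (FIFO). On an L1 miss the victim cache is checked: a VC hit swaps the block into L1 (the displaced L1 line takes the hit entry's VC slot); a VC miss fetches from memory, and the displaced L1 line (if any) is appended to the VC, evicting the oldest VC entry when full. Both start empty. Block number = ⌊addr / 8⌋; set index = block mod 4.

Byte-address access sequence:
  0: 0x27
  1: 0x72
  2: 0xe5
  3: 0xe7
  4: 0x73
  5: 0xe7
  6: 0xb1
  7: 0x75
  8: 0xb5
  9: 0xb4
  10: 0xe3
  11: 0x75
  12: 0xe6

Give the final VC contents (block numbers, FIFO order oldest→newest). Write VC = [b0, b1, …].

VC = [4, 22]

#0 0x27→b4/s0 MISS; vc=[]
#1 0x72→b14/s2 MISS; vc=[]
#2 0xe5→b28/s0 MISS; vc=[4]
#3 0xe7→b28/s0 L1-HIT; vc=[4]
#4 0x73→b14/s2 L1-HIT; vc=[4]
#5 0xe7→b28/s0 L1-HIT; vc=[4]
#6 0xb1→b22/s2 MISS; vc=[4,14]
#7 0x75→b14/s2 VC-HIT; vc=[4,22]
#8 0xb5→b22/s2 VC-HIT; vc=[4,14]
#9 0xb4→b22/s2 L1-HIT; vc=[4,14]
#10 0xe3→b28/s0 L1-HIT; vc=[4,14]
#11 0x75→b14/s2 VC-HIT; vc=[4,22]
#12 0xe6→b28/s0 L1-HIT; vc=[4,22]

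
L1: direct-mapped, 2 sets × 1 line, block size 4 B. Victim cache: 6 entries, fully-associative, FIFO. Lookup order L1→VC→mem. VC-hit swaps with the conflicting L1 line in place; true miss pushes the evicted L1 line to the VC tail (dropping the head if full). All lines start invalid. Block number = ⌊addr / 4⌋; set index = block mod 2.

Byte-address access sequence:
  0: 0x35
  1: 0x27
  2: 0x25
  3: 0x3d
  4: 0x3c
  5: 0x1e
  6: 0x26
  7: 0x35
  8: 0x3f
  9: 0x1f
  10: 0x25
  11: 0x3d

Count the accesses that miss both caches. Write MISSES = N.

MISSES = 4

  [0] addr=0x35 blk=13 s=1: MISS | VC []
  [1] addr=0x27 blk=9 s=1: MISS | VC [13]
  [2] addr=0x25 blk=9 s=1: L1-HIT | VC [13]
  [3] addr=0x3d blk=15 s=1: MISS | VC [13, 9]
  [4] addr=0x3c blk=15 s=1: L1-HIT | VC [13, 9]
  [5] addr=0x1e blk=7 s=1: MISS | VC [13, 9, 15]
  [6] addr=0x26 blk=9 s=1: VC-HIT | VC [13, 7, 15]
  [7] addr=0x35 blk=13 s=1: VC-HIT | VC [9, 7, 15]
  [8] addr=0x3f blk=15 s=1: VC-HIT | VC [9, 7, 13]
  [9] addr=0x1f blk=7 s=1: VC-HIT | VC [9, 15, 13]
  [10] addr=0x25 blk=9 s=1: VC-HIT | VC [7, 15, 13]
  [11] addr=0x3d blk=15 s=1: VC-HIT | VC [7, 9, 13]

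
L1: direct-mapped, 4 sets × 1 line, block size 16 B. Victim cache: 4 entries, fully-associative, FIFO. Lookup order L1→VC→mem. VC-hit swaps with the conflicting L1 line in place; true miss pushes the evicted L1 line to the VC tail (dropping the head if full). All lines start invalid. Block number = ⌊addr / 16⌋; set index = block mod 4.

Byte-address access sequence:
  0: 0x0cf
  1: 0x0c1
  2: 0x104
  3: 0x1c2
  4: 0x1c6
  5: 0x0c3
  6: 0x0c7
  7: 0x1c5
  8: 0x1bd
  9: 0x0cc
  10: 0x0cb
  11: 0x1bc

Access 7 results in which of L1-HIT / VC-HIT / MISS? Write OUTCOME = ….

OUTCOME = VC-HIT

  [0] addr=0xcf blk=12 s=0: MISS | VC []
  [1] addr=0xc1 blk=12 s=0: L1-HIT | VC []
  [2] addr=0x104 blk=16 s=0: MISS | VC [12]
  [3] addr=0x1c2 blk=28 s=0: MISS | VC [12, 16]
  [4] addr=0x1c6 blk=28 s=0: L1-HIT | VC [12, 16]
  [5] addr=0xc3 blk=12 s=0: VC-HIT | VC [28, 16]
  [6] addr=0xc7 blk=12 s=0: L1-HIT | VC [28, 16]
  [7] addr=0x1c5 blk=28 s=0: VC-HIT | VC [12, 16]
  [8] addr=0x1bd blk=27 s=3: MISS | VC [12, 16]
  [9] addr=0xcc blk=12 s=0: VC-HIT | VC [28, 16]
  [10] addr=0xcb blk=12 s=0: L1-HIT | VC [28, 16]
  [11] addr=0x1bc blk=27 s=3: L1-HIT | VC [28, 16]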